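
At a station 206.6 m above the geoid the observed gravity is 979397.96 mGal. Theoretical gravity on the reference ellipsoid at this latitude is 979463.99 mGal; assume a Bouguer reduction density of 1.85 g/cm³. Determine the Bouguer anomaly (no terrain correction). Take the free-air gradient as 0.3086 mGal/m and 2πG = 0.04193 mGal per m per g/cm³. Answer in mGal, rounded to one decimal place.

-18.3

Free-air correction = 0.3086 × 206.6 = 63.76 mGal
Free-air anomaly = 979397.96 − 979463.99 + (63.76) = -2.27 mGal
Bouguer slab correction = 0.04193 × 1.85 × 206.6 = 16.03 mGal
Simple Bouguer anomaly = -2.27 − (16.03) = -18.30 mGal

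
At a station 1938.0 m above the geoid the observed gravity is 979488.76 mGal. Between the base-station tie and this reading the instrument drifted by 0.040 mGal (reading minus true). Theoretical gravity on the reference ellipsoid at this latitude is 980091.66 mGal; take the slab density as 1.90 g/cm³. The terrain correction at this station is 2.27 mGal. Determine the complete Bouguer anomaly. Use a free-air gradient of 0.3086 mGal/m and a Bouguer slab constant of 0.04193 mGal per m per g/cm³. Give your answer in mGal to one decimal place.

Drift-corrected reading = 979488.76 − (0.040) = 979488.720 mGal
Free-air correction = 0.3086 × 1938.0 = 598.07 mGal
Free-air anomaly = 979488.720 − 980091.66 + (598.07) = -4.870 mGal
Bouguer slab correction = 0.04193 × 1.90 × 1938.0 = 154.39 mGal
Simple Bouguer anomaly = -4.870 − (154.39) = -159.260 mGal
Complete Bouguer anomaly = -159.260 + 2.27 = -156.990 mGal

-157.0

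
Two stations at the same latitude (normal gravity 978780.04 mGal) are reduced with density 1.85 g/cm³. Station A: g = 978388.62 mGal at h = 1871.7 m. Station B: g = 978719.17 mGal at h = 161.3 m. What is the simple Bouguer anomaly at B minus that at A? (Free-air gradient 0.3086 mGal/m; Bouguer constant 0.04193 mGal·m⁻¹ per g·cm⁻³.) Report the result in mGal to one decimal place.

-64.6

Δg_SB(A) = 978388.62 − 978780.04 + 0.3086×1871.7 − 0.04193×1.85×1871.7 = 41.00 mGal
Δg_SB(B) = 978719.17 − 978780.04 + 0.3086×161.3 − 0.04193×1.85×161.3 = -23.60 mGal
Difference = -23.60 − (41.00) = -64.60 mGal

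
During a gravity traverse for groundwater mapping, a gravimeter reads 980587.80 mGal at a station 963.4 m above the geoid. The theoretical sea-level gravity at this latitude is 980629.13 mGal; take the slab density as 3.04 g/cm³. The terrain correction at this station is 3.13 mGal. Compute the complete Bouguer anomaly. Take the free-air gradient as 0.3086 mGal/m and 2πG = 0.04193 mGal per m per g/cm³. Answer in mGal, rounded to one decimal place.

Free-air correction = 0.3086 × 963.4 = 297.31 mGal
Free-air anomaly = 980587.80 − 980629.13 + (297.31) = 255.98 mGal
Bouguer slab correction = 0.04193 × 3.04 × 963.4 = 122.80 mGal
Simple Bouguer anomaly = 255.98 − (122.80) = 133.18 mGal
Complete Bouguer anomaly = 133.18 + 3.13 = 136.31 mGal

136.3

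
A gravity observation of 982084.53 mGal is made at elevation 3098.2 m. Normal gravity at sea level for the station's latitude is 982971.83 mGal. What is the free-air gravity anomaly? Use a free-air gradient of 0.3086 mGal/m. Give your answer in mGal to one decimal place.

Free-air correction = 0.3086 × 3098.2 = 956.10 mGal
Free-air anomaly = 982084.53 − 982971.83 + (956.10) = 68.80 mGal

68.8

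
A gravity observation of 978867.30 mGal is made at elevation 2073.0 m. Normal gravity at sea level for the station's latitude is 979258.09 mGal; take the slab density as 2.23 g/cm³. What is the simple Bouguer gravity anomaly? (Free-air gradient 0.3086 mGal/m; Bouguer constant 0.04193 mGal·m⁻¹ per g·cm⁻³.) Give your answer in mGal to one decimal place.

55.1

Free-air correction = 0.3086 × 2073.0 = 639.73 mGal
Free-air anomaly = 978867.30 − 979258.09 + (639.73) = 248.94 mGal
Bouguer slab correction = 0.04193 × 2.23 × 2073.0 = 193.83 mGal
Simple Bouguer anomaly = 248.94 − (193.83) = 55.11 mGal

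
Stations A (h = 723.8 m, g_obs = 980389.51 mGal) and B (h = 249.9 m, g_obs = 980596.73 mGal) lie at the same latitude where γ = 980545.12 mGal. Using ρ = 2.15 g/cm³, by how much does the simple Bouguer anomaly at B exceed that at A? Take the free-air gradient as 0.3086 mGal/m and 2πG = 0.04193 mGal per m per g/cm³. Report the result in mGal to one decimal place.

103.7

Δg_SB(A) = 980389.51 − 980545.12 + 0.3086×723.8 − 0.04193×2.15×723.8 = 2.50 mGal
Δg_SB(B) = 980596.73 − 980545.12 + 0.3086×249.9 − 0.04193×2.15×249.9 = 106.20 mGal
Difference = 106.20 − (2.50) = 103.70 mGal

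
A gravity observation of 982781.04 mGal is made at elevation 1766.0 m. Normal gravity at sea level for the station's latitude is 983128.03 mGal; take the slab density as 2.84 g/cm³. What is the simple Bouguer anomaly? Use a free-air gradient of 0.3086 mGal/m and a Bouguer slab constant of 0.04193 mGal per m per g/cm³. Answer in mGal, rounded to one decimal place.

-12.3

Free-air correction = 0.3086 × 1766.0 = 544.99 mGal
Free-air anomaly = 982781.04 − 983128.03 + (544.99) = 198.00 mGal
Bouguer slab correction = 0.04193 × 2.84 × 1766.0 = 210.30 mGal
Simple Bouguer anomaly = 198.00 − (210.30) = -12.30 mGal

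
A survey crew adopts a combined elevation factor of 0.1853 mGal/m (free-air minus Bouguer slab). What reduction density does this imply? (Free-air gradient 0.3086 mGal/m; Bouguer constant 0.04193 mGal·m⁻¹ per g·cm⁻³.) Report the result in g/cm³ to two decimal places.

2.94

0.1853 = 0.3086 − 0.04193 × ρ
ρ = (0.3086 − 0.1853) / 0.04193 = 2.94 g/cm³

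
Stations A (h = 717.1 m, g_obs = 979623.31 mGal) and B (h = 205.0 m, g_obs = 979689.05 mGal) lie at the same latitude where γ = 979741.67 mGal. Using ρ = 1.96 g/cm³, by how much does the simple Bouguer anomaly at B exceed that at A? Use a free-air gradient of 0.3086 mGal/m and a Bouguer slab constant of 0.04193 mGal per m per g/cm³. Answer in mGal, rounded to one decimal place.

Δg_SB(A) = 979623.31 − 979741.67 + 0.3086×717.1 − 0.04193×1.96×717.1 = 44.00 mGal
Δg_SB(B) = 979689.05 − 979741.67 + 0.3086×205.0 − 0.04193×1.96×205.0 = -6.20 mGal
Difference = -6.20 − (44.00) = -50.20 mGal

-50.2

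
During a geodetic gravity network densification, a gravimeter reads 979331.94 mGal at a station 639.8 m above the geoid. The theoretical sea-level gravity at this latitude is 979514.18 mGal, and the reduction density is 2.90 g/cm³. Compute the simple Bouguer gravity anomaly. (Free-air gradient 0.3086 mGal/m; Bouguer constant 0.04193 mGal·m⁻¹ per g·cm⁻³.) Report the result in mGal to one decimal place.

Free-air correction = 0.3086 × 639.8 = 197.44 mGal
Free-air anomaly = 979331.94 − 979514.18 + (197.44) = 15.20 mGal
Bouguer slab correction = 0.04193 × 2.90 × 639.8 = 77.80 mGal
Simple Bouguer anomaly = 15.20 − (77.80) = -62.60 mGal

-62.6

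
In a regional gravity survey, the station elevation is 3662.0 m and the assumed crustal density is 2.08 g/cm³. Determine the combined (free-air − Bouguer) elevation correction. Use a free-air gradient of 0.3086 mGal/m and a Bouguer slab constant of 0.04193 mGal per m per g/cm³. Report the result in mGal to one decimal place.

Combined gradient = 0.3086 − 0.04193 × 2.08 = 0.2213856 mGal/m
Combined elevation correction = 0.2213856 × 3662.0 = 810.7 mGal

810.7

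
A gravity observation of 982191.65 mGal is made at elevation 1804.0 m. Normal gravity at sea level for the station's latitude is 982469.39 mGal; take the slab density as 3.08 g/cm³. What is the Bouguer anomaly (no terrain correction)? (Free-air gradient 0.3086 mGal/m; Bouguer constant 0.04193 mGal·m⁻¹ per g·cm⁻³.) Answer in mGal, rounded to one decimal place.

Free-air correction = 0.3086 × 1804.0 = 556.71 mGal
Free-air anomaly = 982191.65 − 982469.39 + (556.71) = 278.97 mGal
Bouguer slab correction = 0.04193 × 3.08 × 1804.0 = 232.98 mGal
Simple Bouguer anomaly = 278.97 − (232.98) = 45.99 mGal

46.0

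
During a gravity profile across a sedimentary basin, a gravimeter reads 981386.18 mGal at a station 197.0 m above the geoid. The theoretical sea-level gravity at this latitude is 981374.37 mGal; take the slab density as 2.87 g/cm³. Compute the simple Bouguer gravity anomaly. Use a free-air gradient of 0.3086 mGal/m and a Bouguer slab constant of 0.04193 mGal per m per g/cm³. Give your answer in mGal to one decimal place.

48.9

Free-air correction = 0.3086 × 197.0 = 60.79 mGal
Free-air anomaly = 981386.18 − 981374.37 + (60.79) = 72.60 mGal
Bouguer slab correction = 0.04193 × 2.87 × 197.0 = 23.71 mGal
Simple Bouguer anomaly = 72.60 − (23.71) = 48.89 mGal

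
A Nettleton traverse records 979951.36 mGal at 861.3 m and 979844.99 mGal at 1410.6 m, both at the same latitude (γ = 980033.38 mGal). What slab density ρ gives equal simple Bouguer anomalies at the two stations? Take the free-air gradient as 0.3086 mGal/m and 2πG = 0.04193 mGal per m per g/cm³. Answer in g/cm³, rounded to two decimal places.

Δg_obs = 979844.99 − 979951.36 = -106.37 mGal over Δh = 1410.6 − 861.3 = 549.3 m
Equal Bouguer anomalies ⇒ Δg_obs + (0.3086 − 0.04193ρ)·Δh = 0
0.3086 − 0.04193ρ = −Δg_obs/Δh = 0.19365
ρ = (0.3086 − 0.19365) / 0.04193 = 2.74 g/cm³

2.74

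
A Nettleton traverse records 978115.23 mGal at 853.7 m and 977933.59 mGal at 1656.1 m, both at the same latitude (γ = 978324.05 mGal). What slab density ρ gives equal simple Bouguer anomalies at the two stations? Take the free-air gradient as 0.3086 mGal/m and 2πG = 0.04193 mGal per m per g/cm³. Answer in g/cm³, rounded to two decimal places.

Δg_obs = 977933.59 − 978115.23 = -181.64 mGal over Δh = 1656.1 − 853.7 = 802.4 m
Equal Bouguer anomalies ⇒ Δg_obs + (0.3086 − 0.04193ρ)·Δh = 0
0.3086 − 0.04193ρ = −Δg_obs/Δh = 0.22637
ρ = (0.3086 − 0.22637) / 0.04193 = 1.96 g/cm³

1.96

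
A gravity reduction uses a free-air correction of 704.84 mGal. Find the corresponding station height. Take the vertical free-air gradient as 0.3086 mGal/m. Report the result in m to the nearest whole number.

2284

h = 704.84 / 0.3086 = 2283.99 m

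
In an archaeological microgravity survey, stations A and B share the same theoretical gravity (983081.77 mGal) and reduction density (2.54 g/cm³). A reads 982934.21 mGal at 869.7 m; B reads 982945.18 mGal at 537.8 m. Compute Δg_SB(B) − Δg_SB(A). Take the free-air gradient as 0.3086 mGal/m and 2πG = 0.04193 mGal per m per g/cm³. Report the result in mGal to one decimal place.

Δg_SB(A) = 982934.21 − 983081.77 + 0.3086×869.7 − 0.04193×2.54×869.7 = 28.20 mGal
Δg_SB(B) = 982945.18 − 983081.77 + 0.3086×537.8 − 0.04193×2.54×537.8 = -27.90 mGal
Difference = -27.90 − (28.20) = -56.10 mGal

-56.1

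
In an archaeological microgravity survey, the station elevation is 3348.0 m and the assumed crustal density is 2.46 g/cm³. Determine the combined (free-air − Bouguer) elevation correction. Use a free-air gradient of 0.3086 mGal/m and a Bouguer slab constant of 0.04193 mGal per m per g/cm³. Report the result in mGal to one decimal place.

Combined gradient = 0.3086 − 0.04193 × 2.46 = 0.2054522 mGal/m
Combined elevation correction = 0.2054522 × 3348.0 = 687.9 mGal

687.9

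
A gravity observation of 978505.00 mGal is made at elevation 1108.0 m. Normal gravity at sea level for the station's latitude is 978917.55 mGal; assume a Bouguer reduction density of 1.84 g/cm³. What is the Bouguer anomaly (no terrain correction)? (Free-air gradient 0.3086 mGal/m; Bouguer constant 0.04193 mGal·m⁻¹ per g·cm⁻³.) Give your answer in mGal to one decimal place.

Free-air correction = 0.3086 × 1108.0 = 341.93 mGal
Free-air anomaly = 978505.00 − 978917.55 + (341.93) = -70.62 mGal
Bouguer slab correction = 0.04193 × 1.84 × 1108.0 = 85.48 mGal
Simple Bouguer anomaly = -70.62 − (85.48) = -156.10 mGal

-156.1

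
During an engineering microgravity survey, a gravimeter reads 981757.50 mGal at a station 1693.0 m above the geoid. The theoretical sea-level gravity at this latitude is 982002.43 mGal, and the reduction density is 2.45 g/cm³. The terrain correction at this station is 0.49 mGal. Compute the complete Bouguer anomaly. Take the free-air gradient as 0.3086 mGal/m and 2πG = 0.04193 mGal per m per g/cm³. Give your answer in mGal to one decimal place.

Free-air correction = 0.3086 × 1693.0 = 522.46 mGal
Free-air anomaly = 981757.50 − 982002.43 + (522.46) = 277.53 mGal
Bouguer slab correction = 0.04193 × 2.45 × 1693.0 = 173.92 mGal
Simple Bouguer anomaly = 277.53 − (173.92) = 103.61 mGal
Complete Bouguer anomaly = 103.61 + 0.49 = 104.10 mGal

104.1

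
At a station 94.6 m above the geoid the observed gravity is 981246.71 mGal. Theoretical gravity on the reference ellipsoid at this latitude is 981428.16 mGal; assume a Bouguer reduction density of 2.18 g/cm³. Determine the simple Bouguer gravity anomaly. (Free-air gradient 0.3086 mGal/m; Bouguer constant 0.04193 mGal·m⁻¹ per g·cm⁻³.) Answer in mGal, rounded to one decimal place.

-160.9

Free-air correction = 0.3086 × 94.6 = 29.19 mGal
Free-air anomaly = 981246.71 − 981428.16 + (29.19) = -152.26 mGal
Bouguer slab correction = 0.04193 × 2.18 × 94.6 = 8.65 mGal
Simple Bouguer anomaly = -152.26 − (8.65) = -160.91 mGal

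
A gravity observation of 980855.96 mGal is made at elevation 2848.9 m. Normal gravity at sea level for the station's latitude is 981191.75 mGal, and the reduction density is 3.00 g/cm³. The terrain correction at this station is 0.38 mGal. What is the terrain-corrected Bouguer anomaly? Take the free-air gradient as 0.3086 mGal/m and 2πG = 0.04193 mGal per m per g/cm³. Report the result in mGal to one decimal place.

Free-air correction = 0.3086 × 2848.9 = 879.17 mGal
Free-air anomaly = 980855.96 − 981191.75 + (879.17) = 543.38 mGal
Bouguer slab correction = 0.04193 × 3.00 × 2848.9 = 358.36 mGal
Simple Bouguer anomaly = 543.38 − (358.36) = 185.02 mGal
Complete Bouguer anomaly = 185.02 + 0.38 = 185.40 mGal

185.4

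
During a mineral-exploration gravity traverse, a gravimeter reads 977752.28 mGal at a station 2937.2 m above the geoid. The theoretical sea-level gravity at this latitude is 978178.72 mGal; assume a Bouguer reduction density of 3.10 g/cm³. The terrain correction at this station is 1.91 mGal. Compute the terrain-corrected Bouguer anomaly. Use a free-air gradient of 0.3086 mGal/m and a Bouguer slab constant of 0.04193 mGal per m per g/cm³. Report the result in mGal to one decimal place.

100.1

Free-air correction = 0.3086 × 2937.2 = 906.42 mGal
Free-air anomaly = 977752.28 − 978178.72 + (906.42) = 479.98 mGal
Bouguer slab correction = 0.04193 × 3.10 × 2937.2 = 381.79 mGal
Simple Bouguer anomaly = 479.98 − (381.79) = 98.19 mGal
Complete Bouguer anomaly = 98.19 + 1.91 = 100.10 mGal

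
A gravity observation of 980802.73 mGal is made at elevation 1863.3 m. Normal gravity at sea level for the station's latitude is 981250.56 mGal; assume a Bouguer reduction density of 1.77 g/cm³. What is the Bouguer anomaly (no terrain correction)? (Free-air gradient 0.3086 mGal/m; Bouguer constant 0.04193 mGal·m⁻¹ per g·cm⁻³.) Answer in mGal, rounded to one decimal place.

-11.1

Free-air correction = 0.3086 × 1863.3 = 575.01 mGal
Free-air anomaly = 980802.73 − 981250.56 + (575.01) = 127.18 mGal
Bouguer slab correction = 0.04193 × 1.77 × 1863.3 = 138.29 mGal
Simple Bouguer anomaly = 127.18 − (138.29) = -11.11 mGal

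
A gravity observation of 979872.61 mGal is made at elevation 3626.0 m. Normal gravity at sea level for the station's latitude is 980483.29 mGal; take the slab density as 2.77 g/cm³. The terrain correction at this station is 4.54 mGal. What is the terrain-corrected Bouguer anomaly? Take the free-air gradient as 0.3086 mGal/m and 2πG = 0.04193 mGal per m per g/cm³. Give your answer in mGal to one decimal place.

Free-air correction = 0.3086 × 3626.0 = 1118.98 mGal
Free-air anomaly = 979872.61 − 980483.29 + (1118.98) = 508.30 mGal
Bouguer slab correction = 0.04193 × 2.77 × 3626.0 = 421.15 mGal
Simple Bouguer anomaly = 508.30 − (421.15) = 87.15 mGal
Complete Bouguer anomaly = 87.15 + 4.54 = 91.69 mGal

91.7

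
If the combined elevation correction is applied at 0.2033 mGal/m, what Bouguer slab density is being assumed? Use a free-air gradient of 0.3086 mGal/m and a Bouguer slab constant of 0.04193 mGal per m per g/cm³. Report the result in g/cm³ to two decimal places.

0.2033 = 0.3086 − 0.04193 × ρ
ρ = (0.3086 − 0.2033) / 0.04193 = 2.51 g/cm³

2.51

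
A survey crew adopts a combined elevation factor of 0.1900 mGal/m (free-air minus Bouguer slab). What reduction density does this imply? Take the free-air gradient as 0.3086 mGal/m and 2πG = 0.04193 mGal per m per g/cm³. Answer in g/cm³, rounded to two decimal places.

2.83

0.1900 = 0.3086 − 0.04193 × ρ
ρ = (0.3086 − 0.1900) / 0.04193 = 2.83 g/cm³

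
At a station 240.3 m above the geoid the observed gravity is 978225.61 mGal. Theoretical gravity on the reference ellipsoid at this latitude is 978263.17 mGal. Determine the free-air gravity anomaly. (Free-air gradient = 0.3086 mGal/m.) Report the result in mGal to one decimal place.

Free-air correction = 0.3086 × 240.3 = 74.16 mGal
Free-air anomaly = 978225.61 − 978263.17 + (74.16) = 36.60 mGal

36.6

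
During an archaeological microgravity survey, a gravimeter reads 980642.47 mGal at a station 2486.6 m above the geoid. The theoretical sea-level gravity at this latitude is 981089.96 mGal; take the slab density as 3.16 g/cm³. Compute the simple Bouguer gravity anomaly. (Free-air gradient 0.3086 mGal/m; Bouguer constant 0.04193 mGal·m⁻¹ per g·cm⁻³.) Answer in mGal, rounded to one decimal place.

Free-air correction = 0.3086 × 2486.6 = 767.36 mGal
Free-air anomaly = 980642.47 − 981089.96 + (767.36) = 319.87 mGal
Bouguer slab correction = 0.04193 × 3.16 × 2486.6 = 329.47 mGal
Simple Bouguer anomaly = 319.87 − (329.47) = -9.60 mGal

-9.6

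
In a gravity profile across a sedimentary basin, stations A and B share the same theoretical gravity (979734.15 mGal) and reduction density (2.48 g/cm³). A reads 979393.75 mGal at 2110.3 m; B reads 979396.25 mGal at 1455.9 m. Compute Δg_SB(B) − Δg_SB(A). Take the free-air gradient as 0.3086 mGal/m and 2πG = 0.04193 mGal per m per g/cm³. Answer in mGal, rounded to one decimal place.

Δg_SB(A) = 979393.75 − 979734.15 + 0.3086×2110.3 − 0.04193×2.48×2110.3 = 91.40 mGal
Δg_SB(B) = 979396.25 − 979734.15 + 0.3086×1455.9 − 0.04193×2.48×1455.9 = -40.00 mGal
Difference = -40.00 − (91.40) = -131.40 mGal

-131.4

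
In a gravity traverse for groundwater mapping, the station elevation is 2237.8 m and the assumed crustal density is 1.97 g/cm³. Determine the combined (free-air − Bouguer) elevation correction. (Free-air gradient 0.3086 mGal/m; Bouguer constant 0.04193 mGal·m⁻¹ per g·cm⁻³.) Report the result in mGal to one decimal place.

505.7

Combined gradient = 0.3086 − 0.04193 × 1.97 = 0.2259979 mGal/m
Combined elevation correction = 0.2259979 × 2237.8 = 505.7 mGal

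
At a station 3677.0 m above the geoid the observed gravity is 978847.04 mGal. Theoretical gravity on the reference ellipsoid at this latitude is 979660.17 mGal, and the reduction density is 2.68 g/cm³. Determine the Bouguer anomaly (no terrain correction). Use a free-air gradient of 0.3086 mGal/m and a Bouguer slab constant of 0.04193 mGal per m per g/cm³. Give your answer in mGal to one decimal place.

Free-air correction = 0.3086 × 3677.0 = 1134.72 mGal
Free-air anomaly = 978847.04 − 979660.17 + (1134.72) = 321.59 mGal
Bouguer slab correction = 0.04193 × 2.68 × 3677.0 = 413.19 mGal
Simple Bouguer anomaly = 321.59 − (413.19) = -91.60 mGal

-91.6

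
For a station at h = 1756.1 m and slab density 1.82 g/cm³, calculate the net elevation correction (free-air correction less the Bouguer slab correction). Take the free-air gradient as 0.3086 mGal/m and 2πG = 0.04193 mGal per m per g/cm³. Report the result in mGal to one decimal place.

Combined gradient = 0.3086 − 0.04193 × 1.82 = 0.2322874 mGal/m
Combined elevation correction = 0.2322874 × 1756.1 = 407.9 mGal

407.9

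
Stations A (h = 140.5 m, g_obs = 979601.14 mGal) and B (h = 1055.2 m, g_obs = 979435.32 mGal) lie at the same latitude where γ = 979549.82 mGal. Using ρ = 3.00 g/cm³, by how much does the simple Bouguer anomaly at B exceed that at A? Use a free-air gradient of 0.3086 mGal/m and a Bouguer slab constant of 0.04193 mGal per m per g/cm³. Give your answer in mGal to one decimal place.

Δg_SB(A) = 979601.14 − 979549.82 + 0.3086×140.5 − 0.04193×3.00×140.5 = 77.00 mGal
Δg_SB(B) = 979435.32 − 979549.82 + 0.3086×1055.2 − 0.04193×3.00×1055.2 = 78.40 mGal
Difference = 78.40 − (77.00) = 1.40 mGal

1.4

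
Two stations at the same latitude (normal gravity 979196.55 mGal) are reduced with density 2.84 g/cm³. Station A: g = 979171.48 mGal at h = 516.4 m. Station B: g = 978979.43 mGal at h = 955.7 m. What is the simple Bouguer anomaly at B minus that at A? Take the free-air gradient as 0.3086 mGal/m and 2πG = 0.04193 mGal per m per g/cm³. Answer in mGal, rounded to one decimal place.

-108.8

Δg_SB(A) = 979171.48 − 979196.55 + 0.3086×516.4 − 0.04193×2.84×516.4 = 72.80 mGal
Δg_SB(B) = 978979.43 − 979196.55 + 0.3086×955.7 − 0.04193×2.84×955.7 = -36.00 mGal
Difference = -36.00 − (72.80) = -108.80 mGal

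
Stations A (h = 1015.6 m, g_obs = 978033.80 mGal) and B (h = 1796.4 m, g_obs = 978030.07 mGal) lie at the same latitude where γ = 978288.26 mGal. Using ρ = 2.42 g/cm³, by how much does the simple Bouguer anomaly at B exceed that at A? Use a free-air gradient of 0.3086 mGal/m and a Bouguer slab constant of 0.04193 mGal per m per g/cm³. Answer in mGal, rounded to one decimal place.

158.0

Δg_SB(A) = 978033.80 − 978288.26 + 0.3086×1015.6 − 0.04193×2.42×1015.6 = -44.10 mGal
Δg_SB(B) = 978030.07 − 978288.26 + 0.3086×1796.4 − 0.04193×2.42×1796.4 = 113.90 mGal
Difference = 113.90 − (-44.10) = 158.00 mGal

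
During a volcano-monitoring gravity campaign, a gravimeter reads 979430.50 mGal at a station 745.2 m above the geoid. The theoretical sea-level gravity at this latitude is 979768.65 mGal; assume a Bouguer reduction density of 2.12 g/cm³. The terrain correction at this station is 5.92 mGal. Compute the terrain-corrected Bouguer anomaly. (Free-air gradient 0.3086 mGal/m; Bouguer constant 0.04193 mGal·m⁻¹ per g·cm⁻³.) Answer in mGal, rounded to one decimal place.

-168.5

Free-air correction = 0.3086 × 745.2 = 229.97 mGal
Free-air anomaly = 979430.50 − 979768.65 + (229.97) = -108.18 mGal
Bouguer slab correction = 0.04193 × 2.12 × 745.2 = 66.24 mGal
Simple Bouguer anomaly = -108.18 − (66.24) = -174.42 mGal
Complete Bouguer anomaly = -174.42 + 5.92 = -168.50 mGal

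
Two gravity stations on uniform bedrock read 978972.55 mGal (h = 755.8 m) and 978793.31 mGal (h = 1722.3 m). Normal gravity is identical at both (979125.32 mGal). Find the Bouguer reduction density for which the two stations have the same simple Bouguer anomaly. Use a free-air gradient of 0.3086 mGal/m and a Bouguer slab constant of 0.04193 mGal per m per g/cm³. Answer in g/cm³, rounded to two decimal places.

Δg_obs = 978793.31 − 978972.55 = -179.24 mGal over Δh = 1722.3 − 755.8 = 966.5 m
Equal Bouguer anomalies ⇒ Δg_obs + (0.3086 − 0.04193ρ)·Δh = 0
0.3086 − 0.04193ρ = −Δg_obs/Δh = 0.18545
ρ = (0.3086 − 0.18545) / 0.04193 = 2.94 g/cm³

2.94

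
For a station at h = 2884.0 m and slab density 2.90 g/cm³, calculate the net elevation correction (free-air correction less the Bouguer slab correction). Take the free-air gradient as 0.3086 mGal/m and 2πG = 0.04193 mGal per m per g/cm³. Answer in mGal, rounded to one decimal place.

Combined gradient = 0.3086 − 0.04193 × 2.90 = 0.1870030 mGal/m
Combined elevation correction = 0.1870030 × 2884.0 = 539.3 mGal

539.3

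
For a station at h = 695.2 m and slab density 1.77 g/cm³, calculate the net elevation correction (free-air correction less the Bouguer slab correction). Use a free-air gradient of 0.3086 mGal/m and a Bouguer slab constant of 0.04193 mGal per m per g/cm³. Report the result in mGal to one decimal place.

Combined gradient = 0.3086 − 0.04193 × 1.77 = 0.2343839 mGal/m
Combined elevation correction = 0.2343839 × 695.2 = 162.9 mGal

162.9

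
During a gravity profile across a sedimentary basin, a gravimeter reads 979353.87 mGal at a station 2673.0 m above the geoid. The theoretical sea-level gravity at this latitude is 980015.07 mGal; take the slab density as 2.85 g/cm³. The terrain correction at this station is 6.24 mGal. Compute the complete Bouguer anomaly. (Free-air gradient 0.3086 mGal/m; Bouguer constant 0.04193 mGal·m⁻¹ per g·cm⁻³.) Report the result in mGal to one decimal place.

-149.5

Free-air correction = 0.3086 × 2673.0 = 824.89 mGal
Free-air anomaly = 979353.87 − 980015.07 + (824.89) = 163.69 mGal
Bouguer slab correction = 0.04193 × 2.85 × 2673.0 = 319.42 mGal
Simple Bouguer anomaly = 163.69 − (319.42) = -155.73 mGal
Complete Bouguer anomaly = -155.73 + 6.24 = -149.49 mGal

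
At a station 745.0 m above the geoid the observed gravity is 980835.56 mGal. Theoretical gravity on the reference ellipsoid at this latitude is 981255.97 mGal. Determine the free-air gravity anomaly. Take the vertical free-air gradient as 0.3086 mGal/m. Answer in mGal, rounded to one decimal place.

Free-air correction = 0.3086 × 745.0 = 229.91 mGal
Free-air anomaly = 980835.56 − 981255.97 + (229.91) = -190.50 mGal

-190.5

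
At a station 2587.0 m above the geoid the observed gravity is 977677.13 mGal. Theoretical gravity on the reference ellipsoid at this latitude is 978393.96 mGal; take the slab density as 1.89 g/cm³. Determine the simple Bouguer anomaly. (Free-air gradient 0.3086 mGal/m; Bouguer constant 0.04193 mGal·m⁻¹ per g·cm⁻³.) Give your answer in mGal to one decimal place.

-123.5

Free-air correction = 0.3086 × 2587.0 = 798.35 mGal
Free-air anomaly = 977677.13 − 978393.96 + (798.35) = 81.52 mGal
Bouguer slab correction = 0.04193 × 1.89 × 2587.0 = 205.01 mGal
Simple Bouguer anomaly = 81.52 − (205.01) = -123.49 mGal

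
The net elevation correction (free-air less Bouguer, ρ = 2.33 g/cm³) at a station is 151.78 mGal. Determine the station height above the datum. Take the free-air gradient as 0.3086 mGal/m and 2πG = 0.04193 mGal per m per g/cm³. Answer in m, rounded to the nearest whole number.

Combined gradient = 0.3086 − 0.04193 × 2.33 = 0.2109031 mGal/m
h = 151.78 / 0.2109031 = 719.67 m

720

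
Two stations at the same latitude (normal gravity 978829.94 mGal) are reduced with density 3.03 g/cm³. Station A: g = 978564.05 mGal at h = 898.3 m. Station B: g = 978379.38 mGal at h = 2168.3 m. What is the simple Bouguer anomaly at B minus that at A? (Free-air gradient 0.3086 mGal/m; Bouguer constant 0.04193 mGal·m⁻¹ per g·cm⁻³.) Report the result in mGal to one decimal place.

45.9

Δg_SB(A) = 978564.05 − 978829.94 + 0.3086×898.3 − 0.04193×3.03×898.3 = -102.80 mGal
Δg_SB(B) = 978379.38 − 978829.94 + 0.3086×2168.3 − 0.04193×3.03×2168.3 = -56.90 mGal
Difference = -56.90 − (-102.80) = 45.90 mGal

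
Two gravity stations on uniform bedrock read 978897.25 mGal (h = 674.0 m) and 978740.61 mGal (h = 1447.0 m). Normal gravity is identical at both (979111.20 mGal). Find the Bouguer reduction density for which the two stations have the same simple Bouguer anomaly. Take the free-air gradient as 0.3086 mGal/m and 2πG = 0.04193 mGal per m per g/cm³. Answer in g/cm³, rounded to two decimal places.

Δg_obs = 978740.61 − 978897.25 = -156.64 mGal over Δh = 1447.0 − 674.0 = 773.0 m
Equal Bouguer anomalies ⇒ Δg_obs + (0.3086 − 0.04193ρ)·Δh = 0
0.3086 − 0.04193ρ = −Δg_obs/Δh = 0.20264
ρ = (0.3086 − 0.20264) / 0.04193 = 2.53 g/cm³

2.53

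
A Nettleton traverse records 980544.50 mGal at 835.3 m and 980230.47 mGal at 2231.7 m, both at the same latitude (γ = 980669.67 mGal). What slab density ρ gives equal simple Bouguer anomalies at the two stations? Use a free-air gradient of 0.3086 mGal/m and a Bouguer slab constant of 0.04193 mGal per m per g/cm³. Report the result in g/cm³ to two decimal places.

2.00

Δg_obs = 980230.47 − 980544.50 = -314.03 mGal over Δh = 2231.7 − 835.3 = 1396.4 m
Equal Bouguer anomalies ⇒ Δg_obs + (0.3086 − 0.04193ρ)·Δh = 0
0.3086 − 0.04193ρ = −Δg_obs/Δh = 0.22489
ρ = (0.3086 − 0.22489) / 0.04193 = 2.00 g/cm³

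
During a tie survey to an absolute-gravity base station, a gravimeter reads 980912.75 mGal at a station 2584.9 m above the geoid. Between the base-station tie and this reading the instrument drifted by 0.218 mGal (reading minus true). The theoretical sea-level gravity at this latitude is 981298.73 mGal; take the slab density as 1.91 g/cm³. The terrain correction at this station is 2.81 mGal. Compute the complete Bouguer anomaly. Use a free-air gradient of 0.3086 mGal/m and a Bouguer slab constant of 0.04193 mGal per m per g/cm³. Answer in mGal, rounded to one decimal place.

Drift-corrected reading = 980912.75 − (0.218) = 980912.532 mGal
Free-air correction = 0.3086 × 2584.9 = 797.70 mGal
Free-air anomaly = 980912.532 − 981298.73 + (797.70) = 411.502 mGal
Bouguer slab correction = 0.04193 × 1.91 × 2584.9 = 207.02 mGal
Simple Bouguer anomaly = 411.502 − (207.02) = 204.482 mGal
Complete Bouguer anomaly = 204.482 + 2.81 = 207.292 mGal

207.3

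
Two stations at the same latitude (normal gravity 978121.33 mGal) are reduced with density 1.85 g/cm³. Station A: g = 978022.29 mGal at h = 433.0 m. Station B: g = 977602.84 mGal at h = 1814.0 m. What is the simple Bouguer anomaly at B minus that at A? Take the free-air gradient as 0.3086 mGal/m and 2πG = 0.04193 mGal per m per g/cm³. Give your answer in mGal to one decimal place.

Δg_SB(A) = 978022.29 − 978121.33 + 0.3086×433.0 − 0.04193×1.85×433.0 = 1.00 mGal
Δg_SB(B) = 977602.84 − 978121.33 + 0.3086×1814.0 − 0.04193×1.85×1814.0 = -99.40 mGal
Difference = -99.40 − (1.00) = -100.40 mGal

-100.4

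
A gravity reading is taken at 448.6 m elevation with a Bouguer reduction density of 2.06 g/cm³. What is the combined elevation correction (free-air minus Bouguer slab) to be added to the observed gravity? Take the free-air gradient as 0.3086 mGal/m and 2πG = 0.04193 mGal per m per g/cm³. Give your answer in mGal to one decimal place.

99.7

Combined gradient = 0.3086 − 0.04193 × 2.06 = 0.2222242 mGal/m
Combined elevation correction = 0.2222242 × 448.6 = 99.7 mGal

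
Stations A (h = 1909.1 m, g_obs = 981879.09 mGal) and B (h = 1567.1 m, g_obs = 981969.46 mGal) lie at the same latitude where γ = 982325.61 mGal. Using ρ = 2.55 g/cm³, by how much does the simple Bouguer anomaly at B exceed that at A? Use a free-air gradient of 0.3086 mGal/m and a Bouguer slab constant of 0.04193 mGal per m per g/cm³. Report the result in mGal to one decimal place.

Δg_SB(A) = 981879.09 − 982325.61 + 0.3086×1909.1 − 0.04193×2.55×1909.1 = -61.50 mGal
Δg_SB(B) = 981969.46 − 982325.61 + 0.3086×1567.1 − 0.04193×2.55×1567.1 = -40.10 mGal
Difference = -40.10 − (-61.50) = 21.40 mGal

21.4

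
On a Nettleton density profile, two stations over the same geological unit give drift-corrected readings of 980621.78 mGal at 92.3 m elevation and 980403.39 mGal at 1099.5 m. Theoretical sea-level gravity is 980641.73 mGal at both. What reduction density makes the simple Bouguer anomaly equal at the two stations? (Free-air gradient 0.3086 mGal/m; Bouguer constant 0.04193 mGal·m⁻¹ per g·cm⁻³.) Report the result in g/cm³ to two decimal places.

Δg_obs = 980403.39 − 980621.78 = -218.39 mGal over Δh = 1099.5 − 92.3 = 1007.2 m
Equal Bouguer anomalies ⇒ Δg_obs + (0.3086 − 0.04193ρ)·Δh = 0
0.3086 − 0.04193ρ = −Δg_obs/Δh = 0.21683
ρ = (0.3086 − 0.21683) / 0.04193 = 2.19 g/cm³

2.19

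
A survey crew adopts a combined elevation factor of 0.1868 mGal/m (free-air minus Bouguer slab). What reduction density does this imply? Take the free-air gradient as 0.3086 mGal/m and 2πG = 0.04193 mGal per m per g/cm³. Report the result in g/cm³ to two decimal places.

0.1868 = 0.3086 − 0.04193 × ρ
ρ = (0.3086 − 0.1868) / 0.04193 = 2.90 g/cm³

2.90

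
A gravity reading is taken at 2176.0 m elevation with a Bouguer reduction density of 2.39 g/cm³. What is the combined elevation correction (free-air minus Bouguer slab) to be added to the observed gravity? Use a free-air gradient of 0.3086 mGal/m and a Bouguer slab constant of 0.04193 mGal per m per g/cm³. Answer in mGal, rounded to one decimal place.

Combined gradient = 0.3086 − 0.04193 × 2.39 = 0.2083873 mGal/m
Combined elevation correction = 0.2083873 × 2176.0 = 453.5 mGal

453.5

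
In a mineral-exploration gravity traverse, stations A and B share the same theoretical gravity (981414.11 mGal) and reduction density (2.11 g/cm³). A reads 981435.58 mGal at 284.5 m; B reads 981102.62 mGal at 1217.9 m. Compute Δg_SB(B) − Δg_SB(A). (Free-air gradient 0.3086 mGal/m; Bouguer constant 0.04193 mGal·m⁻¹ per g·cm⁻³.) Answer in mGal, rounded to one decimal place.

Δg_SB(A) = 981435.58 − 981414.11 + 0.3086×284.5 − 0.04193×2.11×284.5 = 84.10 mGal
Δg_SB(B) = 981102.62 − 981414.11 + 0.3086×1217.9 − 0.04193×2.11×1217.9 = -43.40 mGal
Difference = -43.40 − (84.10) = -127.50 mGal

-127.5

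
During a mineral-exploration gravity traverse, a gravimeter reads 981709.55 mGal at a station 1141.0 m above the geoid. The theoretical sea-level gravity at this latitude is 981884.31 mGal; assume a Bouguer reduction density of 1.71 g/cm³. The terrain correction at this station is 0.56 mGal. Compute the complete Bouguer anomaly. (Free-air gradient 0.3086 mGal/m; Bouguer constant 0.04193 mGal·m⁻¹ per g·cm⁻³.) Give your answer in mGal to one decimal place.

Free-air correction = 0.3086 × 1141.0 = 352.11 mGal
Free-air anomaly = 981709.55 − 981884.31 + (352.11) = 177.35 mGal
Bouguer slab correction = 0.04193 × 1.71 × 1141.0 = 81.81 mGal
Simple Bouguer anomaly = 177.35 − (81.81) = 95.54 mGal
Complete Bouguer anomaly = 95.54 + 0.56 = 96.10 mGal

96.1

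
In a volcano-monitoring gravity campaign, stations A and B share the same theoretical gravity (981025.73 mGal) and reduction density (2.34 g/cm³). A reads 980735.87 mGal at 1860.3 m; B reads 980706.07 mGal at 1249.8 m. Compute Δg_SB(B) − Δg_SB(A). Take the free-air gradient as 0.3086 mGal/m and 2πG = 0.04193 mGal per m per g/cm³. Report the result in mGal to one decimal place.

Δg_SB(A) = 980735.87 − 981025.73 + 0.3086×1860.3 − 0.04193×2.34×1860.3 = 101.70 mGal
Δg_SB(B) = 980706.07 − 981025.73 + 0.3086×1249.8 − 0.04193×2.34×1249.8 = -56.60 mGal
Difference = -56.60 − (101.70) = -158.30 mGal

-158.3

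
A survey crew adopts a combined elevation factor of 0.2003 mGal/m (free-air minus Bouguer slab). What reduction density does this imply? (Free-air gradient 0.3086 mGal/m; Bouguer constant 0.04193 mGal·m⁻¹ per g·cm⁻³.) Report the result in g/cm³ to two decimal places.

0.2003 = 0.3086 − 0.04193 × ρ
ρ = (0.3086 − 0.2003) / 0.04193 = 2.58 g/cm³

2.58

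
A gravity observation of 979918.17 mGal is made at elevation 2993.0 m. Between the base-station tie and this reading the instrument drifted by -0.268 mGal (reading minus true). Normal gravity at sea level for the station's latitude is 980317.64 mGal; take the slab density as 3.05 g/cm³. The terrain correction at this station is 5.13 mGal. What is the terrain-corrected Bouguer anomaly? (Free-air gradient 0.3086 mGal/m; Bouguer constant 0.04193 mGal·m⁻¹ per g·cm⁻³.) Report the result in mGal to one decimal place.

Drift-corrected reading = 979918.17 − (-0.268) = 979918.438 mGal
Free-air correction = 0.3086 × 2993.0 = 923.64 mGal
Free-air anomaly = 979918.438 − 980317.64 + (923.64) = 524.438 mGal
Bouguer slab correction = 0.04193 × 3.05 × 2993.0 = 382.76 mGal
Simple Bouguer anomaly = 524.438 − (382.76) = 141.678 mGal
Complete Bouguer anomaly = 141.678 + 5.13 = 146.808 mGal

146.8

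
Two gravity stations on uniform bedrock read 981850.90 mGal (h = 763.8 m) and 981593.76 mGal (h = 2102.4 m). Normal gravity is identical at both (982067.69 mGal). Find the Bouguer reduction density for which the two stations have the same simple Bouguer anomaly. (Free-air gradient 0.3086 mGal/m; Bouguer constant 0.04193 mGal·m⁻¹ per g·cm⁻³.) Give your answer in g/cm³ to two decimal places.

Δg_obs = 981593.76 − 981850.90 = -257.14 mGal over Δh = 2102.4 − 763.8 = 1338.6 m
Equal Bouguer anomalies ⇒ Δg_obs + (0.3086 − 0.04193ρ)·Δh = 0
0.3086 − 0.04193ρ = −Δg_obs/Δh = 0.19210
ρ = (0.3086 − 0.19210) / 0.04193 = 2.78 g/cm³

2.78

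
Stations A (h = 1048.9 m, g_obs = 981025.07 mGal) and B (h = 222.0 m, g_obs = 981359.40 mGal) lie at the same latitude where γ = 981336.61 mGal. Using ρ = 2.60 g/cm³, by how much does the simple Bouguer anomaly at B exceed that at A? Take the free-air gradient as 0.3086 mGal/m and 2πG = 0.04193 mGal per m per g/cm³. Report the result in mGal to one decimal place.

Δg_SB(A) = 981025.07 − 981336.61 + 0.3086×1048.9 − 0.04193×2.60×1048.9 = -102.20 mGal
Δg_SB(B) = 981359.40 − 981336.61 + 0.3086×222.0 − 0.04193×2.60×222.0 = 67.10 mGal
Difference = 67.10 − (-102.20) = 169.30 mGal

169.3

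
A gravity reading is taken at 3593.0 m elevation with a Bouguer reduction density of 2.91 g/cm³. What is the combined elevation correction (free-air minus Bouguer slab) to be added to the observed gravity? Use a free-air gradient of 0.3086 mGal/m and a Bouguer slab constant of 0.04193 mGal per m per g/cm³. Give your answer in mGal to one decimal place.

670.4

Combined gradient = 0.3086 − 0.04193 × 2.91 = 0.1865837 mGal/m
Combined elevation correction = 0.1865837 × 3593.0 = 670.4 mGal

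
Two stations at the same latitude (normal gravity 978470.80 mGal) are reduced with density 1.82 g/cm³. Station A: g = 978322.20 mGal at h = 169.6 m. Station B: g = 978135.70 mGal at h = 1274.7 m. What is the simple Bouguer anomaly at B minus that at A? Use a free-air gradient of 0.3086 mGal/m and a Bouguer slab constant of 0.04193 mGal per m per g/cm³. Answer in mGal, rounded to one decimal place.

70.2

Δg_SB(A) = 978322.20 − 978470.80 + 0.3086×169.6 − 0.04193×1.82×169.6 = -109.20 mGal
Δg_SB(B) = 978135.70 − 978470.80 + 0.3086×1274.7 − 0.04193×1.82×1274.7 = -39.00 mGal
Difference = -39.00 − (-109.20) = 70.20 mGal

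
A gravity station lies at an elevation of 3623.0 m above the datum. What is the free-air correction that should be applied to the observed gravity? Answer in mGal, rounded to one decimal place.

1118.1

Free-air correction = 0.3086 × 3623.0 = 1118.1 mGal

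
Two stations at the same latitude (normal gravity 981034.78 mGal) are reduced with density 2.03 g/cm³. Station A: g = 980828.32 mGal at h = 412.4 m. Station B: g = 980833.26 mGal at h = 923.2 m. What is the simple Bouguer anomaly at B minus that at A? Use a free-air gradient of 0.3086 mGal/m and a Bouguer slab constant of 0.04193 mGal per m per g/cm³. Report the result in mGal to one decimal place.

Δg_SB(A) = 980828.32 − 981034.78 + 0.3086×412.4 − 0.04193×2.03×412.4 = -114.30 mGal
Δg_SB(B) = 980833.26 − 981034.78 + 0.3086×923.2 − 0.04193×2.03×923.2 = 4.80 mGal
Difference = 4.80 − (-114.30) = 119.10 mGal

119.1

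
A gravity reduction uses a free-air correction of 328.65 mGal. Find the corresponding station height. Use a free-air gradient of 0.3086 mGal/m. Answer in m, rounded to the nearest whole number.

1065

h = 328.65 / 0.3086 = 1064.97 m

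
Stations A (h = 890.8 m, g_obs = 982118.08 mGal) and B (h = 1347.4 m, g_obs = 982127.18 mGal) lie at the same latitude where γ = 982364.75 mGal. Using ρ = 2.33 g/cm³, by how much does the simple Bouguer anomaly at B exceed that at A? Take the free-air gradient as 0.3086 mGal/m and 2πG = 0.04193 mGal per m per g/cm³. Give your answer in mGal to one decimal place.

105.4

Δg_SB(A) = 982118.08 − 982364.75 + 0.3086×890.8 − 0.04193×2.33×890.8 = -58.80 mGal
Δg_SB(B) = 982127.18 − 982364.75 + 0.3086×1347.4 − 0.04193×2.33×1347.4 = 46.60 mGal
Difference = 46.60 − (-58.80) = 105.40 mGal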